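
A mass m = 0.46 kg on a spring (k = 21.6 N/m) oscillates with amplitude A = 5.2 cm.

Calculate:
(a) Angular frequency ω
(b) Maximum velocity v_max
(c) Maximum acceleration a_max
ω = √(k/m) = √(21.6/0.46) = 6.852 rad/s
v_max = ωA = 6.852×0.052 = 0.3563 m/s
a_max = ω²A = 6.852²×0.052 = 2.442 m/s²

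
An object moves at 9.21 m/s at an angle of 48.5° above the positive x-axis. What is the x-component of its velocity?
vₓ = v cos(θ) = 9.21 × cos(48.5°) = 6.1 m/s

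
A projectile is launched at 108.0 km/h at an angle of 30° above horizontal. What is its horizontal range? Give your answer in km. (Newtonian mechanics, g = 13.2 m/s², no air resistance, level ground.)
R = v₀² sin(2θ) / g (with unit conversion) = 0.05905 km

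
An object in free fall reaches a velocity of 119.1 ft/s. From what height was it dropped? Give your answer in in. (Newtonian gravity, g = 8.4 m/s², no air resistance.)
h = v²/(2g) (with unit conversion) = 3088.0 in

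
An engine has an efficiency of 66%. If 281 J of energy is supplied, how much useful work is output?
W_out = η × W_in = 0.66 × 281 = 185.46 J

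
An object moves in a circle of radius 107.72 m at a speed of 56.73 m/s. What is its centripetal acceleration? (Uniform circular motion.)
a_c = v²/r = 56.73²/107.72 = 3218.29/107.72 = 29.88 m/s²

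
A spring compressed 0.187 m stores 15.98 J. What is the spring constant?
PE = ½kx² → k = 2PE/x² = 2×15.98/0.187² = 914.0 N/m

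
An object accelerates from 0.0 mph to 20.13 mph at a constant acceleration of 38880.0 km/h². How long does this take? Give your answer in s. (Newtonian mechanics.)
t = (v - v₀)/a (with unit conversion) = 3.0 s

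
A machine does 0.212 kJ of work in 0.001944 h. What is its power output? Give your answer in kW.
P = W/t = 212 J / 6.998 s = 30.29 W = 0.03029 kW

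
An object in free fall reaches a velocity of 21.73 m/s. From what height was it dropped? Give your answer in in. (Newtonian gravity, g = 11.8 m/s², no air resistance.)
h = v²/(2g) (with unit conversion) = 787.7 in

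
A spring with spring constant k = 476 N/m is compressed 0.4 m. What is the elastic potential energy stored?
PE = ½kx² = ½×476×0.4² = 38.08 J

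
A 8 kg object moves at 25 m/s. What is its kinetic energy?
KE = ½mv² = ½×8×25² = 2500.0 J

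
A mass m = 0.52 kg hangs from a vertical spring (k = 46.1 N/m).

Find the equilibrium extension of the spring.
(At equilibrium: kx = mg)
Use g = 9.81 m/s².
x_eq = mg/k = 0.52×9.81/46.1 = 0.1107 m = 11.07 cm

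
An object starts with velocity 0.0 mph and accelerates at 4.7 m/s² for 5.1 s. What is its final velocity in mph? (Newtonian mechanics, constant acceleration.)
v = v₀ + at (with unit conversion) = 53.62 mph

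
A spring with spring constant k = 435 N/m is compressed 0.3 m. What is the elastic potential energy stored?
PE = ½kx² = ½×435×0.3² = 19.57 J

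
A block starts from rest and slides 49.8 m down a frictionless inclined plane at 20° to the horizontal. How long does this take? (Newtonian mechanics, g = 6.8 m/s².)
a = g sin(θ) = 6.8 × sin(20°) = 2.33 m/s²
t = √(2d/a) = √(2 × 49.8 / 2.33) = 6.54 s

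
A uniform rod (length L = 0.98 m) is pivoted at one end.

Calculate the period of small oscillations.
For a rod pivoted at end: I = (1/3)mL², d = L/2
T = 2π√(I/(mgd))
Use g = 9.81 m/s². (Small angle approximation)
I/m = (1/3)L² = 0.3201 m²; d = L/2 = 0.49 m
T = 2π√(I/(mgd)) = 2π√(0.3201/(9.81×0.49)) = 1.621 s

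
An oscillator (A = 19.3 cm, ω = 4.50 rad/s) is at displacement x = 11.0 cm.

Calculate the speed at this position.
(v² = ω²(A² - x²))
v = ω√(A² − x²) = 4.5×√(0.193² − 0.11²) = 0.7136 m/s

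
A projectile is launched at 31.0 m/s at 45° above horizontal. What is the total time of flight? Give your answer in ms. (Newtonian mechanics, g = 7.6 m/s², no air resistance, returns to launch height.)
T = 2v₀sin(θ)/g (with unit conversion) = 5769.0 ms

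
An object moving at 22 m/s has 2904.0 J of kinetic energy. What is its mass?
KE = ½mv² → m = 2KE/v² = 2×2904.0/22² = 12.0 kg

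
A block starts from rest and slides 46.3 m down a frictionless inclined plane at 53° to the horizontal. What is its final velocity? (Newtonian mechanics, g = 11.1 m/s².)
a = g sin(θ) = 11.1 × sin(53°) = 8.86 m/s²
v = √(2ad) = √(2 × 8.86 × 46.3) = 28.65 m/s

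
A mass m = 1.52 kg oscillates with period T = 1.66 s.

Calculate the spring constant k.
T = 2π√(m/k) → k = m(2π/T)² = 1.52×(2π/1.66)² = 21.78 N/m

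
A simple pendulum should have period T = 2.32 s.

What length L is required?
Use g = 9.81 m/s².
T = 2π√(L/g) → L = g(T/2π)² = 9.81×(2.32/2π)² = 1.337 m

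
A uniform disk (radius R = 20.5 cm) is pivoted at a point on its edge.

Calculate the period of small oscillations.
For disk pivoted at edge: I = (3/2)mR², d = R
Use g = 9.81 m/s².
I/m = (3/2)R² = 0.06304 m²; d = R = 0.205 m
T = 2π√((3/2)R²/(gR)) = 2π√(3R/(2g)) = 1.112 s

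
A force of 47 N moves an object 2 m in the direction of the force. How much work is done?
W = Fd = 47×2 = 94.0 J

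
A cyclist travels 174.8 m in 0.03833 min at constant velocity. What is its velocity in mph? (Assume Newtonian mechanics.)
v = d/t (with unit conversion) = 170.0 mph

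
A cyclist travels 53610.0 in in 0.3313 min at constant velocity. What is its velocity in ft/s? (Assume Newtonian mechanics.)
v = d/t (with unit conversion) = 224.7 ft/s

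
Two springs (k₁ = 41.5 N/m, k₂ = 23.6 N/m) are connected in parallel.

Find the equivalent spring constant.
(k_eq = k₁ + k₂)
k_eq = k₁ + k₂ = 41.5 + 23.6 = 65.1 N/m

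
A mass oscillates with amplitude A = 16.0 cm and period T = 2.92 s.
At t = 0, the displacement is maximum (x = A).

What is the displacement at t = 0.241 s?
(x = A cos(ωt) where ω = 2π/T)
ω = 2π/T = 2π/2.92 = 2.152 rad/s
x = A cos(ωt) = 16.0×cos(2.152×0.241) = 13.9 cm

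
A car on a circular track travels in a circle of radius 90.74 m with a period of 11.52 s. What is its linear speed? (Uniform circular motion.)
v = 2πr/T = 2π×90.74/11.52 = 49.49 m/s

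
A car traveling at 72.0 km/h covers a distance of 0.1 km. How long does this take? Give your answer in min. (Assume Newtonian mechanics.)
t = d/v (with unit conversion) = 0.08333 min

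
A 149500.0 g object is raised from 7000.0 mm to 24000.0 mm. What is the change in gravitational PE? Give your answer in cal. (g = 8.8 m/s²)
ΔPE = mg(h₂ − h₁) = 149.5 kg × 8.8 m/s² × (24 − 7) m = 2.237e+04 J = 5345.0 cal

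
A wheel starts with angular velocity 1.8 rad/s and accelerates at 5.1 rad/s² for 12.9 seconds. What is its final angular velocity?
ω = ω₀ + αt = 1.8 + 5.1 × 12.9 = 67.59 rad/s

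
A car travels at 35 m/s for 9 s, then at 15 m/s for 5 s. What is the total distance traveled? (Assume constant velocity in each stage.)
d₁ = v₁t₁ = 35 × 9 = 315 m
d₂ = v₂t₂ = 15 × 5 = 75 m
d_total = 315 + 75 = 390 m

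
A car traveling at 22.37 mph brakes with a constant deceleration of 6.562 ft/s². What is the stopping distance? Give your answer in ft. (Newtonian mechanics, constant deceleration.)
d = v₀² / (2a) (with unit conversion) = 82.02 ft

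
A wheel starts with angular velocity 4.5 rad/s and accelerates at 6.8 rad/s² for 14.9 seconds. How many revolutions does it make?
θ = ω₀t + ½αt² = 4.5×14.9 + ½×6.8×14.9² = 821.88 rad
Revolutions = θ/(2π) = 821.88/(2π) = 130.81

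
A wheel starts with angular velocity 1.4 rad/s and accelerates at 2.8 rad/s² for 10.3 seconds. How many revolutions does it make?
θ = ω₀t + ½αt² = 1.4×10.3 + ½×2.8×10.3² = 162.95 rad
Revolutions = θ/(2π) = 162.95/(2π) = 25.93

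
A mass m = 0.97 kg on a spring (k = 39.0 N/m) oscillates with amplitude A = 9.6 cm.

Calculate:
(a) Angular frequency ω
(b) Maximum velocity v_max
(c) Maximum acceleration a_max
ω = √(k/m) = √(39.0/0.97) = 6.341 rad/s
v_max = ωA = 6.341×0.096 = 0.6087 m/s
a_max = ω²A = 6.341²×0.096 = 3.86 m/s²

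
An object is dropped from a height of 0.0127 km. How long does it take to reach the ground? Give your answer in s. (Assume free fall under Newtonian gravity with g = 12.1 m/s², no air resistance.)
t = √(2h/g) (with unit conversion) = 1.449 s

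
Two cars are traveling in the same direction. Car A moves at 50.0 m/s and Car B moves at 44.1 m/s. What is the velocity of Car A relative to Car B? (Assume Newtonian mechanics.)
v_rel = v_A - v_B = 50.0 - 44.1 = 5.9 m/s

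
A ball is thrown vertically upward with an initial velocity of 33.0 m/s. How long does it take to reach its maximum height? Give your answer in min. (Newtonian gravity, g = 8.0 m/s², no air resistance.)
t_up = v₀/g (with unit conversion) = 0.06875 min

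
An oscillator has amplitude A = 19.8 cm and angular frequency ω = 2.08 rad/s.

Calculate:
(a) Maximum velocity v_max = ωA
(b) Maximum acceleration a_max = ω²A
v_max = ωA = 2.08×0.198 = 0.4118 m/s
a_max = ω²A = 2.08²×0.198 = 0.8566 m/s²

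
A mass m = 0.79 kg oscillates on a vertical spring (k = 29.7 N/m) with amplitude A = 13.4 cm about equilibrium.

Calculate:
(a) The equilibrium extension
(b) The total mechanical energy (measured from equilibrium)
x_eq = mg/k = 0.79×9.81/29.7 = 0.2609 m = 26.09 cm
E = ½kA² = ½×29.7×(0.134)² = 0.2666 J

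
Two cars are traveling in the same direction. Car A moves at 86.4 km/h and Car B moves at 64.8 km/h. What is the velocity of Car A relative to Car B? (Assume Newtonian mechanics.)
v_rel = v_A - v_B = 86.4 - 64.8 = 21.6 km/h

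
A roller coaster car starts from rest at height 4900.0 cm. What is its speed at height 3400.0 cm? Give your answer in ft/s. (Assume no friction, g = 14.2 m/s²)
mgh₁ = ½mv₂² + mgh₂ → v₂ = √(2g(h₁−h₂)) = √(2×14.2×(49−34)) = 20.64 m/s = 67.72 ft/s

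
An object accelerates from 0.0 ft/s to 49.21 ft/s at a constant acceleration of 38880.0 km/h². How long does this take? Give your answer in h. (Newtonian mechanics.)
t = (v - v₀)/a (with unit conversion) = 0.001389 h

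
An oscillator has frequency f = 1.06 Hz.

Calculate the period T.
T = 1/f = 1/1.06 = 0.9434 s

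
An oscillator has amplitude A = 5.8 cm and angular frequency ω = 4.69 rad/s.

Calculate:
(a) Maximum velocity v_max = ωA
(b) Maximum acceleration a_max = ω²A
v_max = ωA = 4.69×0.058 = 0.272 m/s
a_max = ω²A = 4.69²×0.058 = 1.276 m/s²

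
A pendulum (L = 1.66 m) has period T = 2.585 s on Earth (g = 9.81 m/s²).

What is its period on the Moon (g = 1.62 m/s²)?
T = 2π√(L/g), so T_moon/T_earth = √(g_earth/g_moon)
T_moon = 2π√(1.66/1.62) = 6.36 s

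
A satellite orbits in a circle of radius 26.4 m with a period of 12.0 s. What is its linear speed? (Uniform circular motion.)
v = 2πr/T = 2π×26.4/12.0 = 13.82 m/s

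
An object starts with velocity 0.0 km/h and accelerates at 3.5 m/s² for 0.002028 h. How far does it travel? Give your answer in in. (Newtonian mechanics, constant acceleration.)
d = v₀t + ½at² (with unit conversion) = 3672.0 in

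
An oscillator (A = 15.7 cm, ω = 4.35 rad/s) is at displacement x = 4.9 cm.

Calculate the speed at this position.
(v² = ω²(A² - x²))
v = ω√(A² − x²) = 4.35×√(0.157² − 0.049²) = 0.6488 m/s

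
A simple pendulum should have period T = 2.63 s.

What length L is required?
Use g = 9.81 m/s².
T = 2π√(L/g) → L = g(T/2π)² = 9.81×(2.63/2π)² = 1.719 m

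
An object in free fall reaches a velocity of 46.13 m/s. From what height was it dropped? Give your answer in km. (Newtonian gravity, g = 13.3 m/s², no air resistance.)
h = v²/(2g) (with unit conversion) = 0.08 km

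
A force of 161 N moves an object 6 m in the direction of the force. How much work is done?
W = Fd = 161×6 = 966.0 J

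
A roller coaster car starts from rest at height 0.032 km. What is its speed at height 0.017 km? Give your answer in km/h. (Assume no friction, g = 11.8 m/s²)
mgh₁ = ½mv₂² + mgh₂ → v₂ = √(2g(h₁−h₂)) = √(2×11.8×(32−17)) = 18.81 m/s = 67.73 km/h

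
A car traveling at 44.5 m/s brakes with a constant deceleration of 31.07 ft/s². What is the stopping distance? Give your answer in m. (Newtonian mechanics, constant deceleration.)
d = v₀² / (2a) (with unit conversion) = 104.6 m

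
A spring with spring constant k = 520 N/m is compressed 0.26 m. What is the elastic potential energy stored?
PE = ½kx² = ½×520×0.26² = 17.58 J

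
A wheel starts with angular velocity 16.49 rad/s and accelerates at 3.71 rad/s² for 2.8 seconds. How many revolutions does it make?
θ = ω₀t + ½αt² = 16.49×2.8 + ½×3.71×2.8² = 60.72 rad
Revolutions = θ/(2π) = 60.72/(2π) = 9.66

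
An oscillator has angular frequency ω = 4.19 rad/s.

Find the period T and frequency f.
T = 2π/ω = 2π/4.19 = 1.5 s; f = ω/2π = 0.6669 Hz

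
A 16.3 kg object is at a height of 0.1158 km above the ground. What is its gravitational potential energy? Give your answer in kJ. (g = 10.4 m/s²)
PE = mgh = 16.3 kg × 10.4 m/s² × 115.8 m = 1.963e+04 J = 19.63 kJ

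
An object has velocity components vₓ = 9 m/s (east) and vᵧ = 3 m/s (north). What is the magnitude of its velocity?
|v| = √(vₓ² + vᵧ²) = √(9² + 3²) = √(90) = 9.49 m/s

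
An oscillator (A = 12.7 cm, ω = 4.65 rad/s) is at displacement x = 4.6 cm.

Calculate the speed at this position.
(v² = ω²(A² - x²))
v = ω√(A² − x²) = 4.65×√(0.127² − 0.046²) = 0.5505 m/s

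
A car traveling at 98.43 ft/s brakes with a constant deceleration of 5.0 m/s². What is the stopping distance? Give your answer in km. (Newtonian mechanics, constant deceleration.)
d = v₀² / (2a) (with unit conversion) = 0.09001 km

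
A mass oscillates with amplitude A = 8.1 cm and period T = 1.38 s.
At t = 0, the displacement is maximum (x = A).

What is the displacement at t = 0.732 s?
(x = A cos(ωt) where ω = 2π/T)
ω = 2π/T = 2π/1.38 = 4.553 rad/s
x = A cos(ωt) = 8.1×cos(4.553×0.732) = -7.952 cm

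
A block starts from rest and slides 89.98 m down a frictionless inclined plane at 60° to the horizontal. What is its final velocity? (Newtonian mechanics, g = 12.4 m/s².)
a = g sin(θ) = 12.4 × sin(60°) = 10.74 m/s²
v = √(2ad) = √(2 × 10.74 × 89.98) = 43.96 m/s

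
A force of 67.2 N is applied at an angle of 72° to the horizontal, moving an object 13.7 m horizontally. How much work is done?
W = Fd cosθ = 67.2×13.7×cos(72°) = 284.49 J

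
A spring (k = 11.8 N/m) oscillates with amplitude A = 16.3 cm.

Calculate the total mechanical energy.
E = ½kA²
E = ½kA² = ½×11.8×(0.163)² = 0.1568 J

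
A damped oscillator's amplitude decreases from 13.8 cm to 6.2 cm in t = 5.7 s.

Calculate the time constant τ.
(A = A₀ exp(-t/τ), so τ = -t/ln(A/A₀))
A/A₀ = 6.2/13.8 = 0.4493; ln(A/A₀) = -0.8001
τ = −t/ln(A/A₀) = −5.7/-0.8001 = 7.124 s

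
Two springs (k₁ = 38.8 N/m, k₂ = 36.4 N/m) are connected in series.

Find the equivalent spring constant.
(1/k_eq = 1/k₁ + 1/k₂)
1/k_eq = 1/38.8 + 1/36.4 = 0.053246; k_eq = 18.78 N/m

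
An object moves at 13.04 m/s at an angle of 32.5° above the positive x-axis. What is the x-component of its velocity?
vₓ = v cos(θ) = 13.04 × cos(32.5°) = 11.0 m/s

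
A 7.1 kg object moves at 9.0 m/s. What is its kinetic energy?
KE = ½mv² = ½×7.1×9.0² = 287.55 J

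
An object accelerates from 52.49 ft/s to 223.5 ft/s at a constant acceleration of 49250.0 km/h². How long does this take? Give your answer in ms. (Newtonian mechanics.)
t = (v - v₀)/a (with unit conversion) = 13720.0 ms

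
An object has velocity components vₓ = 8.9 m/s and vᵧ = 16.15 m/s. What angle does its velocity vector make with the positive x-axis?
θ = arctan(vᵧ/vₓ) = arctan(16.15/8.9) = 61.14°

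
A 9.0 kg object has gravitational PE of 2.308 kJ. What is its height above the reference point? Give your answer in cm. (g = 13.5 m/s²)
PE = mgh → h = PE/(mg) = 2308 J / (9 kg × 13.5 m/s²) = 19 m = 1900.0 cm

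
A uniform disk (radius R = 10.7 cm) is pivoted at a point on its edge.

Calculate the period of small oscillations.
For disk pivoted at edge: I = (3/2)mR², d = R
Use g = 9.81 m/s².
I/m = (3/2)R² = 0.01717 m²; d = R = 0.107 m
T = 2π√((3/2)R²/(gR)) = 2π√(3R/(2g)) = 0.8037 s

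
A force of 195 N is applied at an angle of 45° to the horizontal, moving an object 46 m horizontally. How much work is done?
W = Fd cosθ = 195×46×cos(45°) = 6342.7 J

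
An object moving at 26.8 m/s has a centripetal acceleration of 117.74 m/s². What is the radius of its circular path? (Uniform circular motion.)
r = v²/a_c = 26.8²/117.74 = 6.1 m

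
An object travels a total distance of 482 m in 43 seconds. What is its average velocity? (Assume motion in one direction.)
v_avg = Δd / Δt = 482 / 43 = 11.21 m/s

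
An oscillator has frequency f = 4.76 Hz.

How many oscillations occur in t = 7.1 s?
n = f×t = 4.76×7.1 = 33.8 oscillations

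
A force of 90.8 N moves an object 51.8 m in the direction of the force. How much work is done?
W = Fd = 90.8×51.8 = 4703.4 J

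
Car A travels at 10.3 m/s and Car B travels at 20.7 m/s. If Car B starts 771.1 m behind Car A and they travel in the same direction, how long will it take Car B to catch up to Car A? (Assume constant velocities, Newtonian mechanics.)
Relative speed: v_rel = 20.7 - 10.3 = 10.4 m/s
Time to catch: t = d₀/v_rel = 771.1/10.4 = 74.14 s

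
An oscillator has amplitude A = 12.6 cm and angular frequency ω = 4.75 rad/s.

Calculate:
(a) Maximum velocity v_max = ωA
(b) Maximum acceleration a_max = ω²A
v_max = ωA = 4.75×0.126 = 0.5985 m/s
a_max = ω²A = 4.75²×0.126 = 2.843 m/s²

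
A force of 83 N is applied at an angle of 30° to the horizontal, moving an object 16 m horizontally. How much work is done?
W = Fd cosθ = 83×16×cos(30°) = 1150.1 J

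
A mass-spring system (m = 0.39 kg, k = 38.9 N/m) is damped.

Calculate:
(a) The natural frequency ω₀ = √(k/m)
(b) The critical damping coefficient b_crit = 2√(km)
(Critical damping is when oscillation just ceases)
ω₀ = √(k/m) = √(38.9/0.39) = 9.987 rad/s
b_crit = 2√(km) = 2√(38.9×0.39) = 7.79 kg/s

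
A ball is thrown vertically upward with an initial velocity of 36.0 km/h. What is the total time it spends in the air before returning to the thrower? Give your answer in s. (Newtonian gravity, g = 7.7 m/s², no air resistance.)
t_total = 2v₀/g (with unit conversion) = 2.597 s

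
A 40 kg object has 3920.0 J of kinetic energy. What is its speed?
KE = ½mv² → v = √(2KE/m) = √(2×3920.0/40) = 14.0 m/s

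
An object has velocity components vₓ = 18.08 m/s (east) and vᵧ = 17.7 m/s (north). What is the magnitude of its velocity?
|v| = √(vₓ² + vᵧ²) = √(18.08² + 17.7²) = √(640.176) = 25.3 m/s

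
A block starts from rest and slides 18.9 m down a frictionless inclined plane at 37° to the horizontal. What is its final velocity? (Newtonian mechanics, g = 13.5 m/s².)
a = g sin(θ) = 13.5 × sin(37°) = 8.12 m/s²
v = √(2ad) = √(2 × 8.12 × 18.9) = 17.52 m/s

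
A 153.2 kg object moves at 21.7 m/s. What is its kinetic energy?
KE = ½mv² = ½×153.2×21.7² = 36070.17 J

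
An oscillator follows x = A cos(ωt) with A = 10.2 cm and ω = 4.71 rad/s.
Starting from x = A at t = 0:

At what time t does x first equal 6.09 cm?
cos(ωt) = x/A = 6.09/10.2 = 0.5971
ωt = arccos(0.5971) = 0.931 rad
t = 0.931/4.71 = 0.1977 s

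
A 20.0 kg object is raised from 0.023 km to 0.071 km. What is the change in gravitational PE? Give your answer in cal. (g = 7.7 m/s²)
ΔPE = mg(h₂ − h₁) = 20 kg × 7.7 m/s² × (71 − 23) m = 7392 J = 1767.0 cal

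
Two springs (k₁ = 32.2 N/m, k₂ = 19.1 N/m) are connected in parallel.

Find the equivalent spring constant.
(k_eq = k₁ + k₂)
k_eq = k₁ + k₂ = 32.2 + 19.1 = 51.3 N/m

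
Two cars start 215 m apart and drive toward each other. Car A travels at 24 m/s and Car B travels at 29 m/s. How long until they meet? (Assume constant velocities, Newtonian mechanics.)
Combined speed: v_combined = 24 + 29 = 53 m/s
Time to meet: t = d/53 = 215/53 = 4.06 s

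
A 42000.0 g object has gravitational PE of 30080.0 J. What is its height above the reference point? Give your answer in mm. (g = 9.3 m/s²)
PE = mgh → h = PE/(mg) = 3.008e+04 J / (42 kg × 9.3 m/s²) = 77.01 m = 77010.0 mm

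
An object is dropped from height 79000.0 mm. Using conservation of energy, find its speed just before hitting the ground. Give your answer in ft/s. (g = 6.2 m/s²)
mgh = ½mv² → v = √(2gh) = √(2×6.2×79) = 31.3 m/s = 102.7 ft/s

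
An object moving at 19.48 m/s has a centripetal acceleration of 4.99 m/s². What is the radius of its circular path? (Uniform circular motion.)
r = v²/a_c = 19.48²/4.99 = 76.05 m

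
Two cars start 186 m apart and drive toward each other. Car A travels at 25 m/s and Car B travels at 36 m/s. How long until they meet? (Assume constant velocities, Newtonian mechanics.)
Combined speed: v_combined = 25 + 36 = 61 m/s
Time to meet: t = d/61 = 186/61 = 3.05 s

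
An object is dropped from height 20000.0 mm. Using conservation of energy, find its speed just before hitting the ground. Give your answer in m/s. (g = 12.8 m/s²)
mgh = ½mv² → v = √(2gh) = √(2×12.8×20) = 22.63 m/s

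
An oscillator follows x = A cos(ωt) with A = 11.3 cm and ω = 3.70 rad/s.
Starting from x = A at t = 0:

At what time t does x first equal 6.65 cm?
cos(ωt) = x/A = 6.65/11.3 = 0.5885
ωt = arccos(0.5885) = 0.9416 rad
t = 0.9416/3.7 = 0.2545 s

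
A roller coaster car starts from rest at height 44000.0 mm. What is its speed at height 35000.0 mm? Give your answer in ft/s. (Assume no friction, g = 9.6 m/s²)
mgh₁ = ½mv₂² + mgh₂ → v₂ = √(2g(h₁−h₂)) = √(2×9.6×(44−35)) = 13.15 m/s = 43.13 ft/s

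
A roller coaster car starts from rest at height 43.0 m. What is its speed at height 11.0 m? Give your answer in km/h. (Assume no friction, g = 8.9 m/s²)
mgh₁ = ½mv₂² + mgh₂ → v₂ = √(2g(h₁−h₂)) = √(2×8.9×(43−11)) = 23.87 m/s = 85.92 km/h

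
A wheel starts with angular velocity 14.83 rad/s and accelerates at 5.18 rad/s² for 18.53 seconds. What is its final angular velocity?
ω = ω₀ + αt = 14.83 + 5.18 × 18.53 = 110.82 rad/s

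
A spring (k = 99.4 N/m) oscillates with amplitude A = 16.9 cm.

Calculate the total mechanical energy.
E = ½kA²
E = ½kA² = ½×99.4×(0.169)² = 1.419 J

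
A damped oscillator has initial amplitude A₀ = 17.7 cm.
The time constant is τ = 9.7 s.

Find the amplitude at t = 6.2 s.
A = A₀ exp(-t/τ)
A = A₀ exp(−t/τ) = 17.7×exp(−6.2/9.7) = 9.341 cm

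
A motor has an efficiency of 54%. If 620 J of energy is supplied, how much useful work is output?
W_out = η × W_in = 0.54 × 620 = 334.8 J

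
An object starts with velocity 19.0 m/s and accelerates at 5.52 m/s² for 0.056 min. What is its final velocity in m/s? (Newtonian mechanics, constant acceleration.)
v = v₀ + at (with unit conversion) = 37.55 m/s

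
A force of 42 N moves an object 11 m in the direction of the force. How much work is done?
W = Fd = 42×11 = 462.0 J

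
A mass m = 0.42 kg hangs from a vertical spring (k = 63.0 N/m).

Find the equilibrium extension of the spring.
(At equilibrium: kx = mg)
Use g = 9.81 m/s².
x_eq = mg/k = 0.42×9.81/63.0 = 0.0654 m = 6.54 cm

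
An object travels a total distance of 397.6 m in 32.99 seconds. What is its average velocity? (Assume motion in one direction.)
v_avg = Δd / Δt = 397.6 / 32.99 = 12.05 m/s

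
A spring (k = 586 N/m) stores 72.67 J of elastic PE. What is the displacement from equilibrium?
PE = ½kx² → x = √(2PE/k) = √(2×72.67/586) = 0.498 m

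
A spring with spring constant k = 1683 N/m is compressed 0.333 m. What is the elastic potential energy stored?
PE = ½kx² = ½×1683×0.333² = 93.31 J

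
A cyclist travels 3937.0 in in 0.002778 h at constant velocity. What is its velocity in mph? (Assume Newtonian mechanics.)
v = d/t (with unit conversion) = 22.37 mph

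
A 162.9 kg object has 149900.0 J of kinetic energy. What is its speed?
KE = ½mv² → v = √(2KE/m) = √(2×149900.0/162.9) = 42.9 m/s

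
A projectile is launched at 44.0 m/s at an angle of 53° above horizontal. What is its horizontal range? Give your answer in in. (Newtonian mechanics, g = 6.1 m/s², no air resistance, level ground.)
R = v₀² sin(2θ) / g (with unit conversion) = 12010.0 in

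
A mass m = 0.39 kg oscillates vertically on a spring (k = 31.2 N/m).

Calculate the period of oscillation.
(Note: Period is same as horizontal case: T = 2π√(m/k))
T = 2π√(m/k) = 2π√(0.39/31.2) = 0.7025 s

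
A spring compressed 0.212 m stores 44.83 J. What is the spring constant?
PE = ½kx² → k = 2PE/x² = 2×44.83/0.212² = 1995.0 N/m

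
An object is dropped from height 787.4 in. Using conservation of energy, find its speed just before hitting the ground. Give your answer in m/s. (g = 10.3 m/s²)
mgh = ½mv² → v = √(2gh) = √(2×10.3×20) = 20.3 m/s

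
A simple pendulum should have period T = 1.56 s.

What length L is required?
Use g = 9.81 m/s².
T = 2π√(L/g) → L = g(T/2π)² = 9.81×(1.56/2π)² = 0.6047 m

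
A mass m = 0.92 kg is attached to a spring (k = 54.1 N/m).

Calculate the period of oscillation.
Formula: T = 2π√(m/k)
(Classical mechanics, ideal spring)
T = 2π√(m/k) = 2π√(0.92/54.1) = 0.8194 s; f = 1/T = 1.22 Hz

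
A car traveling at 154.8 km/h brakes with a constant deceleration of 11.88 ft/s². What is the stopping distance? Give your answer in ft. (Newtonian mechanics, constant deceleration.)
d = v₀² / (2a) (with unit conversion) = 837.6 ft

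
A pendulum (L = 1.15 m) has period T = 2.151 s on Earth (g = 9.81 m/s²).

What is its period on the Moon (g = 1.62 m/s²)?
T = 2π√(L/g), so T_moon/T_earth = √(g_earth/g_moon)
T_moon = 2π√(1.15/1.62) = 5.294 s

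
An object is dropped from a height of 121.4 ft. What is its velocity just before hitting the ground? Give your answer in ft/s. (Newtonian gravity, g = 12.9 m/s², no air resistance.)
v = √(2gh) (with unit conversion) = 101.4 ft/s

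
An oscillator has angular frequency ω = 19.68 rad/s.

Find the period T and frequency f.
T = 2π/ω = 2π/19.68 = 0.3193 s; f = ω/2π = 3.132 Hz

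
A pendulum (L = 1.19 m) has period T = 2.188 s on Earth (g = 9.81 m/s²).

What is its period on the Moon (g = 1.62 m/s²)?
T = 2π√(L/g), so T_moon/T_earth = √(g_earth/g_moon)
T_moon = 2π√(1.19/1.62) = 5.385 s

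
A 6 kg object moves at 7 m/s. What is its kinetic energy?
KE = ½mv² = ½×6×7² = 147.0 J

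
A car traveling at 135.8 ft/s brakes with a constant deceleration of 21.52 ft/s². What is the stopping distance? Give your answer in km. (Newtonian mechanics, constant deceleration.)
d = v₀² / (2a) (with unit conversion) = 0.1306 km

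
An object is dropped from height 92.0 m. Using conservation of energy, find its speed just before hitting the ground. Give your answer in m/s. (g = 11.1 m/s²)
mgh = ½mv² → v = √(2gh) = √(2×11.1×92) = 45.19 m/s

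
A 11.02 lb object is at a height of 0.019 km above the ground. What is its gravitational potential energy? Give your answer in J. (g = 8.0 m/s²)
PE = mgh = 4.999 kg × 8.0 m/s² × 19 m = 759.8 J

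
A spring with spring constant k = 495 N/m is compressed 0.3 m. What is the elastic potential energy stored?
PE = ½kx² = ½×495×0.3² = 22.27 J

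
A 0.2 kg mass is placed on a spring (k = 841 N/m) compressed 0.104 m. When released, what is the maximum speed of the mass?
½kx² = ½mv² → v = x√(k/m) = 0.104×√(841/0.2) = 6.744 m/s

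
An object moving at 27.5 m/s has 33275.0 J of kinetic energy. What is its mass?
KE = ½mv² → m = 2KE/v² = 2×33275.0/27.5² = 88.0 kg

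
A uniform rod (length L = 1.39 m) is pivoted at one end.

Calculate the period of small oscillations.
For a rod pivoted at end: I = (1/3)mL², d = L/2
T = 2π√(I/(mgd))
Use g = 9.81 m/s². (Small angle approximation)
I/m = (1/3)L² = 0.644 m²; d = L/2 = 0.695 m
T = 2π√(I/(mgd)) = 2π√(0.644/(9.81×0.695)) = 1.931 s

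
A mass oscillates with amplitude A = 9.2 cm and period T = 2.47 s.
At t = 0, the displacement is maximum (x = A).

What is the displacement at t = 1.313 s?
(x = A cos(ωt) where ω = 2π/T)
ω = 2π/T = 2π/2.47 = 2.544 rad/s
x = A cos(ωt) = 9.2×cos(2.544×1.313) = -9.019 cm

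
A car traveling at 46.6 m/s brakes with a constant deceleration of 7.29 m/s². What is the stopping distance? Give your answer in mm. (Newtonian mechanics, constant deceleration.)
d = v₀² / (2a) (with unit conversion) = 148900.0 mm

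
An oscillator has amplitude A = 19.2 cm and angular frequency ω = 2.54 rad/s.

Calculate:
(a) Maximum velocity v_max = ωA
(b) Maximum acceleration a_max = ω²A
v_max = ωA = 2.54×0.192 = 0.4877 m/s
a_max = ω²A = 2.54²×0.192 = 1.239 m/s²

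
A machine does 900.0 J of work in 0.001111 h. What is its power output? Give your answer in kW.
P = W/t = 900 J / 4 s = 225 W = 0.225 kW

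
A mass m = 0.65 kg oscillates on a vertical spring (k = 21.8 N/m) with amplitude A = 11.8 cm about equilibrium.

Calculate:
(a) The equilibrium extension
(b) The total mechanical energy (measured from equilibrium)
x_eq = mg/k = 0.65×9.81/21.8 = 0.2925 m = 29.25 cm
E = ½kA² = ½×21.8×(0.118)² = 0.1518 J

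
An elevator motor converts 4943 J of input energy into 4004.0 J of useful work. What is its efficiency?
η = W_out/W_in = 4004.0/4943 = 0.81 = 81.0%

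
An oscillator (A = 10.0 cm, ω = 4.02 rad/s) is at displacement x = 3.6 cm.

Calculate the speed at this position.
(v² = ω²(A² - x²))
v = ω√(A² − x²) = 4.02×√(0.1² − 0.036²) = 0.375 m/s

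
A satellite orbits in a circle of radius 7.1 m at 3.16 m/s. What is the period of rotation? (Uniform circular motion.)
T = 2πr/v = 2π×7.1/3.16 = 14.12 s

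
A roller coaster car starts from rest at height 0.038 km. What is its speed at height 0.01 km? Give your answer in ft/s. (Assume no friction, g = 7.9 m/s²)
mgh₁ = ½mv₂² + mgh₂ → v₂ = √(2g(h₁−h₂)) = √(2×7.9×(38−10)) = 21.03 m/s = 69.01 ft/s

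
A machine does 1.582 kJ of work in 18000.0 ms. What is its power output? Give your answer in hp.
P = W/t = 1582 J / 18 s = 87.89 W = 0.1179 hp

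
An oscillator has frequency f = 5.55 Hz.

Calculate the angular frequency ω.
ω = 2πf = 2π×5.55 = 34.87 rad/s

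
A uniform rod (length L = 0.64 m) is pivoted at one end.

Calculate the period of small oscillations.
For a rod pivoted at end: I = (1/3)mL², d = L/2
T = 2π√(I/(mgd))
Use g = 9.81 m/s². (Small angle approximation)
I/m = (1/3)L² = 0.1365 m²; d = L/2 = 0.32 m
T = 2π√(I/(mgd)) = 2π√(0.1365/(9.81×0.32)) = 1.31 s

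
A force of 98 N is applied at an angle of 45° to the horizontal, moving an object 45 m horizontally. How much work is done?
W = Fd cosθ = 98×45×cos(45°) = 3118.3 J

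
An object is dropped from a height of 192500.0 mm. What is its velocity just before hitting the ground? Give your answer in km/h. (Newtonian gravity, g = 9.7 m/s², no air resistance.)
v = √(2gh) (with unit conversion) = 220.0 km/h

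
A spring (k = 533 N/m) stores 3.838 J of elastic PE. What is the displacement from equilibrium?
PE = ½kx² → x = √(2PE/k) = √(2×3.838/533) = 0.12 m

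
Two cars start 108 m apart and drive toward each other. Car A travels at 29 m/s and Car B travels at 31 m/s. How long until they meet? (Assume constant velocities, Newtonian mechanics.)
Combined speed: v_combined = 29 + 31 = 60 m/s
Time to meet: t = d/60 = 108/60 = 1.8 s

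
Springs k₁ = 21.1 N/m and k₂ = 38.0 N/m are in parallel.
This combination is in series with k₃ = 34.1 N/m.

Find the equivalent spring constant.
k₁₂ = k₁ + k₂ = 59.1 N/m (parallel)
1/k_eq = 1/k₁₂ + 1/k₃ → k_eq = 21.62 N/m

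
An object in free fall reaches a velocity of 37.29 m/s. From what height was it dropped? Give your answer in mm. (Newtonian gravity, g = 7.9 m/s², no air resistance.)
h = v²/(2g) (with unit conversion) = 88010.0 mm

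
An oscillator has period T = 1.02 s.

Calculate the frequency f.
f = 1/T = 1/1.02 = 0.9804 Hz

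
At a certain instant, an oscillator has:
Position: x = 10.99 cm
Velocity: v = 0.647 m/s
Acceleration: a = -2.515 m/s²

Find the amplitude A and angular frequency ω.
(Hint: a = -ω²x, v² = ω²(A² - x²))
a = −ω²x → ω = √(|a|/x) = √(2.515/0.1099) = 4.784 rad/s
v² = ω²(A² − x²) → A = √(x² + v²/ω²) = √(0.1099² + 0.647²/4.784²) = 0.1743 m = 17.43 cm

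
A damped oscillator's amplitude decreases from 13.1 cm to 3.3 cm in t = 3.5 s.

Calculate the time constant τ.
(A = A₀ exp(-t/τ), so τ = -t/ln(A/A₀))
A/A₀ = 3.3/13.1 = 0.2519; ln(A/A₀) = -1.379
τ = −t/ln(A/A₀) = −3.5/-1.379 = 2.539 s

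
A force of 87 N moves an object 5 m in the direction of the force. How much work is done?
W = Fd = 87×5 = 435.0 J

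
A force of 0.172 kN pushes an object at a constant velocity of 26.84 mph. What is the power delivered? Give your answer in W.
P = Fv = 172 N × 12 m/s = 2064 W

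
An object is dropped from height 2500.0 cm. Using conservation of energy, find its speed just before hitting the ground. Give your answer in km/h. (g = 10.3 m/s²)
mgh = ½mv² → v = √(2gh) = √(2×10.3×25) = 22.69 m/s = 81.7 km/h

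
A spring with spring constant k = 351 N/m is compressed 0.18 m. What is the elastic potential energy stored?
PE = ½kx² = ½×351×0.18² = 5.686 J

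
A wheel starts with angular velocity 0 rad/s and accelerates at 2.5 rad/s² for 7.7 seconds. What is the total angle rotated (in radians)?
θ = ω₀t + ½αt² = 0×7.7 + ½×2.5×7.7² = 74.11 rad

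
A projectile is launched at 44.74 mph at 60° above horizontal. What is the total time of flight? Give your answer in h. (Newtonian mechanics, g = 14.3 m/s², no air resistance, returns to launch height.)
T = 2v₀sin(θ)/g (with unit conversion) = 0.0006729 h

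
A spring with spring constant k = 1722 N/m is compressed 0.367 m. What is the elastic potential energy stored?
PE = ½kx² = ½×1722×0.367² = 116.0 J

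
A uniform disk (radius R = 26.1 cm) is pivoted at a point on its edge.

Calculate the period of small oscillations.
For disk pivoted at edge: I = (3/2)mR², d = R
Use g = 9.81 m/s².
I/m = (3/2)R² = 0.1022 m²; d = R = 0.261 m
T = 2π√((3/2)R²/(gR)) = 2π√(3R/(2g)) = 1.255 s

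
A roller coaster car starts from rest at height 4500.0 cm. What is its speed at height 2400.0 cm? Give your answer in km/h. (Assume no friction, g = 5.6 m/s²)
mgh₁ = ½mv₂² + mgh₂ → v₂ = √(2g(h₁−h₂)) = √(2×5.6×(45−24)) = 15.34 m/s = 55.21 km/h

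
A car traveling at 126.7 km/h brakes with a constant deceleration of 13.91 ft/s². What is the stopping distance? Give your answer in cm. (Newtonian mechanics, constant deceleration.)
d = v₀² / (2a) (with unit conversion) = 14610.0 cm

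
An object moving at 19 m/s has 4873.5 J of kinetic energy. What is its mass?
KE = ½mv² → m = 2KE/v² = 2×4873.5/19² = 27.0 kg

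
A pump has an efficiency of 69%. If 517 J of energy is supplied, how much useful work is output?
W_out = η × W_in = 0.69 × 517 = 356.73 J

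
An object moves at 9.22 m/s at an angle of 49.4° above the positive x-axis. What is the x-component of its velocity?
vₓ = v cos(θ) = 9.22 × cos(49.4°) = 6.0 m/s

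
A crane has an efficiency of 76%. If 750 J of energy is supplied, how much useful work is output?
W_out = η × W_in = 0.76 × 750 = 570.0 J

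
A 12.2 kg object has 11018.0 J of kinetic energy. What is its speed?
KE = ½mv² → v = √(2KE/m) = √(2×11018.0/12.2) = 42.5 m/s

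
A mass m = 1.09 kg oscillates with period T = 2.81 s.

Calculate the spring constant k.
T = 2π√(m/k) → k = m(2π/T)² = 1.09×(2π/2.81)² = 5.45 N/m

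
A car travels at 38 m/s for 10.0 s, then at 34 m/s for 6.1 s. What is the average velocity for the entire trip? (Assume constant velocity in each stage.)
d₁ = v₁t₁ = 38 × 10.0 = 380 m
d₂ = v₂t₂ = 34 × 6.1 = 207.4 m
d_total = 587.4 m, t_total = 16.1 s
v_avg = d_total/t_total = 587.4/16.1 = 36.48 m/s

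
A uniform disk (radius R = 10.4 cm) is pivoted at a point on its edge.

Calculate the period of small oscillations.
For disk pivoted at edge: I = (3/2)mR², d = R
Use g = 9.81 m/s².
I/m = (3/2)R² = 0.01622 m²; d = R = 0.104 m
T = 2π√((3/2)R²/(gR)) = 2π√(3R/(2g)) = 0.7923 s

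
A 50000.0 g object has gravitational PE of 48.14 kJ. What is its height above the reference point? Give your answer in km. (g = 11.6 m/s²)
PE = mgh → h = PE/(mg) = 4.814e+04 J / (50 kg × 11.6 m/s²) = 83 m = 0.083 km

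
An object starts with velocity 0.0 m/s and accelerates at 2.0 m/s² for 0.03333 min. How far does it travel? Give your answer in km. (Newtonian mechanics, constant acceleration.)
d = v₀t + ½at² (with unit conversion) = 0.003999 km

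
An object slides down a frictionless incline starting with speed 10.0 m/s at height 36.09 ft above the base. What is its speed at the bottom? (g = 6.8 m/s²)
½mv₀² + mgh = ½mv² → v = √(v₀² + 2gh) = √(10² + 2×6.8×11) = 15.8 m/s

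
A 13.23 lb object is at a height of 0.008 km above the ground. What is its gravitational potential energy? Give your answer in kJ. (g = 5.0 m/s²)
PE = mgh = 6.001 kg × 5.0 m/s² × 8 m = 240 J = 0.24 kJ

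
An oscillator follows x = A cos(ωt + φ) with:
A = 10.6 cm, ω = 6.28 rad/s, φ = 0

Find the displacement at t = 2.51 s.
x = A cos(ωt + φ) = 10.6×cos(6.28×2.51 + 0) = -10.58 cm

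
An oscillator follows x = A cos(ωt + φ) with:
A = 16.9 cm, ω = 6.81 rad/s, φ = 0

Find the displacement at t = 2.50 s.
x = A cos(ωt + φ) = 16.9×cos(6.81×2.5 + 0) = -4.243 cm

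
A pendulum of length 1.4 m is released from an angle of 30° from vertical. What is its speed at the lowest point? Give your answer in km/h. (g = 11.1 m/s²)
h = L(1 − cosθ) = 1.4×(1 − cos30°) = 0.1876 m
v = √(2gh) = √(2×11.1×0.1876) = 2.041 m/s = 7.346 km/h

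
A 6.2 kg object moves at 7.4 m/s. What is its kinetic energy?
KE = ½mv² = ½×6.2×7.4² = 169.756 J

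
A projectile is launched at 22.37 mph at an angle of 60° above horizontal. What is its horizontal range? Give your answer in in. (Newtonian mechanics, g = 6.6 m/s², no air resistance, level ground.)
R = v₀² sin(2θ) / g (with unit conversion) = 516.6 in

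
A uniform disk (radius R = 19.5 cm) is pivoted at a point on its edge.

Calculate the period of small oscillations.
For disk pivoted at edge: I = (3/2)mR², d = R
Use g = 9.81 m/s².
I/m = (3/2)R² = 0.05704 m²; d = R = 0.195 m
T = 2π√((3/2)R²/(gR)) = 2π√(3R/(2g)) = 1.085 s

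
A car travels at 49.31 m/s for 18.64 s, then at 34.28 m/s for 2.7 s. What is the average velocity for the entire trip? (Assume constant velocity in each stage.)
d₁ = v₁t₁ = 49.31 × 18.64 = 919.138 m
d₂ = v₂t₂ = 34.28 × 2.7 = 92.556 m
d_total = 1011.69 m, t_total = 21.34 s
v_avg = d_total/t_total = 1011.69/21.34 = 47.41 m/s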